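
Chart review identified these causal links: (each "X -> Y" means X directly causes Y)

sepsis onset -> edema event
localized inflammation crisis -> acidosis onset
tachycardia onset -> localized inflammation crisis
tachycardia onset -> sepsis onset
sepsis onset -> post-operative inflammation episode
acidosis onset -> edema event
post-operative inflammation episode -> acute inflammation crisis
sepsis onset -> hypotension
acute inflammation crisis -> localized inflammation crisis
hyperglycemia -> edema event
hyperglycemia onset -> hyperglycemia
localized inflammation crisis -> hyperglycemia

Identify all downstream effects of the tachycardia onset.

Direct effects: the sepsis onset, the localized inflammation crisis.
2 steps out: the post-operative inflammation episode, the hypotension, the acidosis onset, the hyperglycemia, the edema event.
3 steps out: the acute inflammation crisis.
Not reachable from it: the hyperglycemia onset.

the acidosis onset, the acute inflammation crisis, the edema event, the hyperglycemia, the hypotension, the localized inflammation crisis, the post-operative inflammation episode, the sepsis onset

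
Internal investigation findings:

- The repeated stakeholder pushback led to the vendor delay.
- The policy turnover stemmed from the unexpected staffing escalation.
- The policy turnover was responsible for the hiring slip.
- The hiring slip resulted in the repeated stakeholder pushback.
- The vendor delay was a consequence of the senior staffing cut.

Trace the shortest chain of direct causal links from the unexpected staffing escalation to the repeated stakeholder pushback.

the unexpected staffing escalation → the policy turnover → the hiring slip → the repeated stakeholder pushback

the unexpected staffing escalation → the policy turnover
the policy turnover → the hiring slip
the hiring slip → the repeated stakeholder pushback
Length: 3 steps.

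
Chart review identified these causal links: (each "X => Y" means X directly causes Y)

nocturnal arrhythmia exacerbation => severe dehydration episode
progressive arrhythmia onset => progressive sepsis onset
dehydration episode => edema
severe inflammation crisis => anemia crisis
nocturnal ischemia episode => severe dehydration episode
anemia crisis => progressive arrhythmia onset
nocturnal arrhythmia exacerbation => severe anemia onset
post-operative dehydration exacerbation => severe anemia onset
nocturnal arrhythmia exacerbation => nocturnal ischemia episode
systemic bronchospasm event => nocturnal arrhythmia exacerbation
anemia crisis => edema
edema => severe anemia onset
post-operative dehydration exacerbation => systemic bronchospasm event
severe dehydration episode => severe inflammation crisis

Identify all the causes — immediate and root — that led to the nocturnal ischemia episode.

the nocturnal arrhythmia exacerbation, the post-operative dehydration exacerbation, the systemic bronchospasm event

Immediate cause of the nocturnal ischemia episode: the nocturnal arrhythmia exacerbation.
Further upstream: the post-operative dehydration exacerbation, the systemic bronchospasm event.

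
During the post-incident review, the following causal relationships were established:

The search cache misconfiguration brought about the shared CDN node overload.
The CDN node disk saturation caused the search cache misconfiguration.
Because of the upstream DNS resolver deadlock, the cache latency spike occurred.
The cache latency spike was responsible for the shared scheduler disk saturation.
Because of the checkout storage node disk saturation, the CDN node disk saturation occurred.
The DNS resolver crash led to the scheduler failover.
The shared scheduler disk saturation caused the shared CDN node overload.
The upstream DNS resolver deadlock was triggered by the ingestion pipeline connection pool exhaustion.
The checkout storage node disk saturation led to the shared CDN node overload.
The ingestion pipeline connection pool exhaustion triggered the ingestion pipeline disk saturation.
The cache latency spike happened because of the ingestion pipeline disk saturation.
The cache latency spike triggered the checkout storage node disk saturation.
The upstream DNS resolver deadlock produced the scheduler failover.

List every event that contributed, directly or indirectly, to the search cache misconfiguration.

Immediate cause of the search cache misconfiguration: the CDN node disk saturation.
Further upstream: the ingestion pipeline connection pool exhaustion, the ingestion pipeline disk saturation, the upstream DNS resolver deadlock, the cache latency spike, the checkout storage node disk saturation.

the CDN node disk saturation, the cache latency spike, the checkout storage node disk saturation, the ingestion pipeline connection pool exhaustion, the ingestion pipeline disk saturation, the upstream DNS resolver deadlock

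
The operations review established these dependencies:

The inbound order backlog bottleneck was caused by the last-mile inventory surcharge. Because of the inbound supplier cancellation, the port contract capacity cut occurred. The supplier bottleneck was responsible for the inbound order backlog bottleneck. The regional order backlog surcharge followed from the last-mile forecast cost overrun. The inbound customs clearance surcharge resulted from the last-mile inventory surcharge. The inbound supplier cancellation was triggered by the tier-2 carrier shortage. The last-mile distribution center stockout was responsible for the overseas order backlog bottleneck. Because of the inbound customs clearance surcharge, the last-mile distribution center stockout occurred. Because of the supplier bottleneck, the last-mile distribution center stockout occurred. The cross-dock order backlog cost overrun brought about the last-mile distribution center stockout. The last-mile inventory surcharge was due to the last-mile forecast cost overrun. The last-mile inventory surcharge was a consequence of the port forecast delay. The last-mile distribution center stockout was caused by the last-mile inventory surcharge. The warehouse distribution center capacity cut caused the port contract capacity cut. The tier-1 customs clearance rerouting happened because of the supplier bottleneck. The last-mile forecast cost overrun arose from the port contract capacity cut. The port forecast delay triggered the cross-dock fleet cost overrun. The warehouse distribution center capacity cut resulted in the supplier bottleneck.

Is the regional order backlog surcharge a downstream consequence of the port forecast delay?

The port forecast delay leads to the cross-dock fleet cost overrun, the last-mile inventory surcharge, the inbound customs clearance surcharge, the last-mile distribution center stockout, the overseas order backlog bottleneck, the inbound order backlog bottleneck; the regional order backlog surcharge is not among them.

No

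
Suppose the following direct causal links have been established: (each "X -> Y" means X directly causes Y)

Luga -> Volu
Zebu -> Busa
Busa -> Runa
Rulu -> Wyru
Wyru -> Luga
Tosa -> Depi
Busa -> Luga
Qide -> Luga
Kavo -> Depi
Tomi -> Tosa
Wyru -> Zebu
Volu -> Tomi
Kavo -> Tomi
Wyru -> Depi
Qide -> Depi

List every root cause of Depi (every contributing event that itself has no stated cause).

Tracing upstream from Depi: Depi ← Qide.
A separate upstream branch: Depi ← Wyru ← Rulu.
A separate upstream branch: Depi ← Kavo.
Each of those chain origins has no stated cause.

Kavo, Qide, Rulu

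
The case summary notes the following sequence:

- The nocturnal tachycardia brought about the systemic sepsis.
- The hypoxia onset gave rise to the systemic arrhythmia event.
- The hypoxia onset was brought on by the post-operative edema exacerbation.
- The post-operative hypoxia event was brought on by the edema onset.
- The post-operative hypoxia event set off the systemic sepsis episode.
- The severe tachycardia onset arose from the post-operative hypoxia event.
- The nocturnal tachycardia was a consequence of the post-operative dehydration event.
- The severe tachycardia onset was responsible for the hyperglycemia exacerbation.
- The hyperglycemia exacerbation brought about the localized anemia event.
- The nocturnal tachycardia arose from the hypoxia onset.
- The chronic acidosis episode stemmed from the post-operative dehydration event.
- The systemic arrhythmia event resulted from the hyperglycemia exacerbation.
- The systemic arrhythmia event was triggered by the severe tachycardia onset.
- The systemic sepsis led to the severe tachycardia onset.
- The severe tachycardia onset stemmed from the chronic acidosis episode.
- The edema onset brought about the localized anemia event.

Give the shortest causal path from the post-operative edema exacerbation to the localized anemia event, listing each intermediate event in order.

the post-operative edema exacerbation → the hypoxia onset → the nocturnal tachycardia → the systemic sepsis → the severe tachycardia onset → the hyperglycemia exacerbation → the localized anemia event

the post-operative edema exacerbation → the hypoxia onset
the hypoxia onset → the nocturnal tachycardia
the nocturnal tachycardia → the systemic sepsis
the systemic sepsis → the severe tachycardia onset
the severe tachycardia onset → the hyperglycemia exacerbation
the hyperglycemia exacerbation → the localized anemia event
Length: 6 steps.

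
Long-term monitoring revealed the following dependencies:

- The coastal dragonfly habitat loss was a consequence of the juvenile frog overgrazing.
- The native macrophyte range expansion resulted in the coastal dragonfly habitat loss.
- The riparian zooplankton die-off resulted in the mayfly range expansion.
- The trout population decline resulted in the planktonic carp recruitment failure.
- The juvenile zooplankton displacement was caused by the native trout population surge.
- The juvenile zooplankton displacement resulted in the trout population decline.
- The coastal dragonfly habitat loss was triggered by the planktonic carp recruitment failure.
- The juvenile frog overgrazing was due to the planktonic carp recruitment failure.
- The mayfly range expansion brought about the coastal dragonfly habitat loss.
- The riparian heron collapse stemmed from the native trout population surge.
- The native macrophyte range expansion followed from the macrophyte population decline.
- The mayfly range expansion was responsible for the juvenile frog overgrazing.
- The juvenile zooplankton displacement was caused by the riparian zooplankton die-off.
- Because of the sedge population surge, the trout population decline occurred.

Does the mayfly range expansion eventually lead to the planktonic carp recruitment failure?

The mayfly range expansion leads to the juvenile frog overgrazing, the coastal dragonfly habitat loss; the planktonic carp recruitment failure is not among them.

No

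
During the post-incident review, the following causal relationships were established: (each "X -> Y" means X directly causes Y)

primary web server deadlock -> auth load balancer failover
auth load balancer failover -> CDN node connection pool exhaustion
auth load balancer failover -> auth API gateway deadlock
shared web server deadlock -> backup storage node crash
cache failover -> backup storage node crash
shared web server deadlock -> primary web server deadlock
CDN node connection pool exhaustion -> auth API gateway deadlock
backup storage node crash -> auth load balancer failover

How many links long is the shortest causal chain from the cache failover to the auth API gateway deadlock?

3

Shortest chain: the cache failover → the backup storage node crash → the auth load balancer failover → the auth API gateway deadlock.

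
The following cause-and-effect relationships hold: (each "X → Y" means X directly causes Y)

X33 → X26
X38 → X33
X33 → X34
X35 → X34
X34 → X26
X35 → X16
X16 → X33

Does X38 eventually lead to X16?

No

X38 leads to X33, X34, X26; X16 is not among them.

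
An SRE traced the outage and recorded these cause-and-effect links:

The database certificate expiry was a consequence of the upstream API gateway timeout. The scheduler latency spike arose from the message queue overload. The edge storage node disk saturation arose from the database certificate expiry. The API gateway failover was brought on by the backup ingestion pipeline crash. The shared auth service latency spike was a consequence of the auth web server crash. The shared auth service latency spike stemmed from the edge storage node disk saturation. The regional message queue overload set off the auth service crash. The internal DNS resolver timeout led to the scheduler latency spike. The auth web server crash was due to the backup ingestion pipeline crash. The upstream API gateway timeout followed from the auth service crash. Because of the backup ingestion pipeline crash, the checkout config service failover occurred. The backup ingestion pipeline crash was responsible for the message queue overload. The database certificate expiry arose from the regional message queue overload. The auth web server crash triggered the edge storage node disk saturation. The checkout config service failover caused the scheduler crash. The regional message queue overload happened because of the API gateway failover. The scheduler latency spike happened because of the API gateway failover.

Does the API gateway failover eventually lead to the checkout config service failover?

No

The API gateway failover leads to the regional message queue overload, the auth service crash, the upstream API gateway timeout, the database certificate expiry, the edge storage node disk saturation, the scheduler latency spike, the shared auth service latency spike; the checkout config service failover is not among them.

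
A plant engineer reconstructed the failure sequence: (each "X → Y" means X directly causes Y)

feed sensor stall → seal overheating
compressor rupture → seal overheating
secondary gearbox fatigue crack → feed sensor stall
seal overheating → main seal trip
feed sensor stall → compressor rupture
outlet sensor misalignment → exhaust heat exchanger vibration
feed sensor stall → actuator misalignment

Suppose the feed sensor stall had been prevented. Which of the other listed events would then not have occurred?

Downstream of the feed sensor stall: the compressor rupture, the seal overheating, the actuator misalignment, the main seal trip.

the actuator misalignment, the compressor rupture, the main seal trip, the seal overheating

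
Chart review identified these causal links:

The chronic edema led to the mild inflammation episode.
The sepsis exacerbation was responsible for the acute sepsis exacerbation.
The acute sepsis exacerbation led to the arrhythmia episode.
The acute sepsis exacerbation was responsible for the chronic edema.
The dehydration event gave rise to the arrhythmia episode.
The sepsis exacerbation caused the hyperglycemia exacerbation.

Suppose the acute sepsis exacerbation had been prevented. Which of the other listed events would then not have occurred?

the chronic edema, the mild inflammation episode

Downstream of the acute sepsis exacerbation: the arrhythmia episode, the chronic edema, the mild inflammation episode.
Of those, still caused via another path: the arrhythmia episode.
The remainder have no surviving cause.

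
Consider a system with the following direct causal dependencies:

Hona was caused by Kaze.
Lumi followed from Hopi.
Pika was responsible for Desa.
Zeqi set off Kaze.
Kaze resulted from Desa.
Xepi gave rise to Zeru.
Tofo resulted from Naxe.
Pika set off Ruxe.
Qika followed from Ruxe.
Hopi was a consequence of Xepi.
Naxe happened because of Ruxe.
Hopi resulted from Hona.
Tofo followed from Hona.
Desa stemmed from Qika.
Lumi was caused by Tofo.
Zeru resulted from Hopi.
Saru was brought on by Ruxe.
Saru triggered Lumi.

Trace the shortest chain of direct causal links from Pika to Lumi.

Pika → Ruxe → Saru → Lumi

Pika → Ruxe
Ruxe → Saru
Saru → Lumi
Length: 3 steps.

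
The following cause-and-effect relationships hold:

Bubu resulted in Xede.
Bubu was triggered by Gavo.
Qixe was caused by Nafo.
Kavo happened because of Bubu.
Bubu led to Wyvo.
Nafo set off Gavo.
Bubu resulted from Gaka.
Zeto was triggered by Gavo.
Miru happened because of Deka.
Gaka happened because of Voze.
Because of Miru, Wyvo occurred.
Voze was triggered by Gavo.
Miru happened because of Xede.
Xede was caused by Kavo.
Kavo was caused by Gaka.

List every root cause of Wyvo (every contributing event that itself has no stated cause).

Tracing upstream from Wyvo: Wyvo ← Bubu ← Gavo ← Nafo.
A separate upstream branch: Wyvo ← Miru ← Deka.
Each of those chain origins has no stated cause.

Deka, Nafo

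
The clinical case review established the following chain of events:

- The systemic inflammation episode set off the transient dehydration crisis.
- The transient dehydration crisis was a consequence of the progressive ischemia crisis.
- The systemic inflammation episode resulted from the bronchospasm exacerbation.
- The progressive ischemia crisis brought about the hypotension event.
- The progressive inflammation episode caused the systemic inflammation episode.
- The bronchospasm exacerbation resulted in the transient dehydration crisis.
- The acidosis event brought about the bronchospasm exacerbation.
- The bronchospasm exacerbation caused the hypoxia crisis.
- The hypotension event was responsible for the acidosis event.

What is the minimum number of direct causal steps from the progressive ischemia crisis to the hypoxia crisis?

Shortest chain: the progressive ischemia crisis → the hypotension event → the acidosis event → the bronchospasm exacerbation → the hypoxia crisis.

4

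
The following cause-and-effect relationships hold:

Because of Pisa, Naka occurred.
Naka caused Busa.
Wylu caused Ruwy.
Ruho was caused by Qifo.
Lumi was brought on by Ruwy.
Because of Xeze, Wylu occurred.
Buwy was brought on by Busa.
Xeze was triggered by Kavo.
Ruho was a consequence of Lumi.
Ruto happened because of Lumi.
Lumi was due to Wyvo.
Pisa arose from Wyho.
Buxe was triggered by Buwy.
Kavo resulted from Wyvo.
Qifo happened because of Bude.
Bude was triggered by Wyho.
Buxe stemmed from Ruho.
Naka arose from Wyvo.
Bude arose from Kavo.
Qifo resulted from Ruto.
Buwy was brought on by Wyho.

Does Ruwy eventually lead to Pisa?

Ruwy leads to Lumi, Ruto, Qifo, Ruho, Buxe; Pisa is not among them.

No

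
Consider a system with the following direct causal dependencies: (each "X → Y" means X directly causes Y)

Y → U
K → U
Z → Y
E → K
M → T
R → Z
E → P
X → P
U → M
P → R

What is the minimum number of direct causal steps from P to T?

6

Shortest chain: P → R → Z → Y → U → M → T.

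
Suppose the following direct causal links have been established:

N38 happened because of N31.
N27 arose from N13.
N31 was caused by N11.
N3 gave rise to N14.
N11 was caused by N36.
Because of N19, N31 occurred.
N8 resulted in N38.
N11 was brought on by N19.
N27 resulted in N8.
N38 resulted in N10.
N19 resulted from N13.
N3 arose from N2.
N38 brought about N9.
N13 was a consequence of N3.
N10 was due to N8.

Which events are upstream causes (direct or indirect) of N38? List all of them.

N11, N13, N19, N2, N27, N3, N31, N36, N8

Immediate causes of N38: N8, N31.
Further upstream: N2, N3, N13, N27, N19, N11, N36.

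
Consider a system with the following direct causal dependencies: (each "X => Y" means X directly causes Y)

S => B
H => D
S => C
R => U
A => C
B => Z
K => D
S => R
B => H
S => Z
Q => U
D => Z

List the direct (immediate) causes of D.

H, K

Upstream contributors include S, B, but only H, K feed directly into D.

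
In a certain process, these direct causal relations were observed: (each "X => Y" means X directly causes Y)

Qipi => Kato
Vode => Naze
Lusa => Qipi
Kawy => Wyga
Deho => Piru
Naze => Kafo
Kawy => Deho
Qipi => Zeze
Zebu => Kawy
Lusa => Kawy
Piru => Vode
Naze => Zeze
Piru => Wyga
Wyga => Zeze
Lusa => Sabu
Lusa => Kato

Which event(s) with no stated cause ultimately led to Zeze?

Tracing upstream from Zeze: Zeze ← Qipi ← Lusa.
A separate upstream branch: Zeze ← Wyga ← Kawy ← Zebu.
Each of those chain origins has no stated cause.

Lusa, Zebu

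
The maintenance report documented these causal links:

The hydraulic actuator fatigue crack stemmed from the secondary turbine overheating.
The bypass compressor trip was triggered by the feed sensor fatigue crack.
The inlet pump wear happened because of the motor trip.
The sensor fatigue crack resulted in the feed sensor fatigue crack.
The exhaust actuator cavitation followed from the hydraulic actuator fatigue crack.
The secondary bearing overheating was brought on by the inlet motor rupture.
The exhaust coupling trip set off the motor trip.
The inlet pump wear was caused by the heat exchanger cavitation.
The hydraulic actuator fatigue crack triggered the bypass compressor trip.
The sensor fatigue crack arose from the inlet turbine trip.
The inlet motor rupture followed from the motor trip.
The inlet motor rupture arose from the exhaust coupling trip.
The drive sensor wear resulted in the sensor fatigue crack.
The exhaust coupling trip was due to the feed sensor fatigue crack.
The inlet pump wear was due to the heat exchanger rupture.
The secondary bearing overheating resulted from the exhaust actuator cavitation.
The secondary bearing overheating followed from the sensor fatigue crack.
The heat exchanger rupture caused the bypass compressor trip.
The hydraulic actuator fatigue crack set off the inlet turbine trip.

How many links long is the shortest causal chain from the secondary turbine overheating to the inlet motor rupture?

6

Shortest chain: the secondary turbine overheating → the hydraulic actuator fatigue crack → the inlet turbine trip → the sensor fatigue crack → the feed sensor fatigue crack → the exhaust coupling trip → the inlet motor rupture.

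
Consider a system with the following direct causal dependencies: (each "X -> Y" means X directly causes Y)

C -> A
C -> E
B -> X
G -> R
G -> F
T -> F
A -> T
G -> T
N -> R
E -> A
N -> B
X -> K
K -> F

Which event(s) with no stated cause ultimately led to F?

Tracing upstream from F: F ← T ← A ← C.
A separate upstream branch: F ← K ← X ← B ← N.
A separate upstream branch: F ← G.
Each of those chain origins has no stated cause.

C, G, N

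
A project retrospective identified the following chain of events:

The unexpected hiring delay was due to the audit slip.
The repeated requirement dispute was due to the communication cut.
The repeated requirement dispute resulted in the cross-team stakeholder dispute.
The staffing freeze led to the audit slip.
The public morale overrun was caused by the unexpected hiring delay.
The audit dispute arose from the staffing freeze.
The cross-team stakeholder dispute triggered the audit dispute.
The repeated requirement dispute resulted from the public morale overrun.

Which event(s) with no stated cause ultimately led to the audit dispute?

Tracing upstream from the audit dispute: the audit dispute ← the staffing freeze.
A separate upstream branch: the audit dispute ← the cross-team stakeholder dispute ← the repeated requirement dispute ← the communication cut.
Each of those chain origins has no stated cause.

the communication cut, the staffing freeze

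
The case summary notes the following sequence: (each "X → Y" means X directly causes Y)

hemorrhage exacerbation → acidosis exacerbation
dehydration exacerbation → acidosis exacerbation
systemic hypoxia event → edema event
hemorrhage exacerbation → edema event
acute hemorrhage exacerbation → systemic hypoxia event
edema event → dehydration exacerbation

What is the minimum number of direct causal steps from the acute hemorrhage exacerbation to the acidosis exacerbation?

4

Shortest chain: the acute hemorrhage exacerbation → the systemic hypoxia event → the edema event → the dehydration exacerbation → the acidosis exacerbation.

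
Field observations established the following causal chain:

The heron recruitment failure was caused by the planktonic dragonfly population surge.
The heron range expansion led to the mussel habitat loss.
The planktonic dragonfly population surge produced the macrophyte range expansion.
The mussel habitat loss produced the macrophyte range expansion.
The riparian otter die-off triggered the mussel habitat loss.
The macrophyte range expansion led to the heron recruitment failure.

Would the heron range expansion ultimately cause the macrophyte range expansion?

There is a causal chain: the heron range expansion → the mussel habitat loss → the macrophyte range expansion.

Yes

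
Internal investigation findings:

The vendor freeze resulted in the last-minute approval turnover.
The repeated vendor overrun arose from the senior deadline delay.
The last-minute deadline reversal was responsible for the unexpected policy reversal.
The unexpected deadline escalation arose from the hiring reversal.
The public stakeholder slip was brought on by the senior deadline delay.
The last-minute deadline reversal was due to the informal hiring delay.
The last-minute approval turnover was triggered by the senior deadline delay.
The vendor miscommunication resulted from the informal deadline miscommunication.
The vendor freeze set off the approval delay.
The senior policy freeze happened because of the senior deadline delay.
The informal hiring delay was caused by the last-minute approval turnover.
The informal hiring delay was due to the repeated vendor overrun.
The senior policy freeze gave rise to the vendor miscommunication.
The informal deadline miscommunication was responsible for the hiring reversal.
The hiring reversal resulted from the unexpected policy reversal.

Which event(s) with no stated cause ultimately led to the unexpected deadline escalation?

the informal deadline miscommunication, the senior deadline delay, the vendor freeze

Tracing upstream from the unexpected deadline escalation: the unexpected deadline escalation ← the hiring reversal ← the unexpected policy reversal ← the last-minute deadline reversal ← the informal hiring delay ← the repeated vendor overrun ← the senior deadline delay.
A separate upstream branch: the unexpected deadline escalation ← the hiring reversal ← the informal deadline miscommunication.
A separate upstream branch: the unexpected deadline escalation ← the hiring reversal ← the unexpected policy reversal ← the last-minute deadline reversal ← the informal hiring delay ← the last-minute approval turnover ← the vendor freeze.
Each of those chain origins has no stated cause.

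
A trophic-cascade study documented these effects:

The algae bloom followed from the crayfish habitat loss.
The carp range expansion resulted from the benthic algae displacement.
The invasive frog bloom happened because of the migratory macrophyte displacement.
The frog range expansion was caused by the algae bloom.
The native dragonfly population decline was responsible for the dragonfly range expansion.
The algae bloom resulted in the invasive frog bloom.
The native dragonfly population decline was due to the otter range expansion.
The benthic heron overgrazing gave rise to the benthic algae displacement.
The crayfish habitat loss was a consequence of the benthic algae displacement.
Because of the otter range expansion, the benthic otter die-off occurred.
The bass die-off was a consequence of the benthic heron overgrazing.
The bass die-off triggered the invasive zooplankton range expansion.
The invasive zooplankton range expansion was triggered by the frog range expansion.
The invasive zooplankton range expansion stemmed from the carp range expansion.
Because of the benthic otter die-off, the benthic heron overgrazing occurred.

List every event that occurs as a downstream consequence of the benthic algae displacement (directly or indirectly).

Direct effects: the carp range expansion, the crayfish habitat loss.
2 steps out: the algae bloom, the invasive zooplankton range expansion.
3 steps out: the invasive frog bloom, the frog range expansion.
Not reachable from it: the otter range expansion, the native dragonfly population decline, the dragonfly range expansion, the benthic otter die-off, the benthic heron overgrazing, the bass die-off, the migratory macrophyte displacement.

the algae bloom, the carp range expansion, the crayfish habitat loss, the frog range expansion, the invasive frog bloom, the invasive zooplankton range expansion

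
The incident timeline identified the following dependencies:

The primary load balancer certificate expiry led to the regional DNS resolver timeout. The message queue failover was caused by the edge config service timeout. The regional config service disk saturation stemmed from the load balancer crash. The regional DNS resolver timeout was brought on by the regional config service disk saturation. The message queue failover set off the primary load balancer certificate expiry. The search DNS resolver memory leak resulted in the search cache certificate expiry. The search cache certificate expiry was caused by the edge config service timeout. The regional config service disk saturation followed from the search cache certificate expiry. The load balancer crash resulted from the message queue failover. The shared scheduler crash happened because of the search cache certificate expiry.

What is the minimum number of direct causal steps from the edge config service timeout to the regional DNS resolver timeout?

3

Shortest chain: the edge config service timeout → the search cache certificate expiry → the regional config service disk saturation → the regional DNS resolver timeout.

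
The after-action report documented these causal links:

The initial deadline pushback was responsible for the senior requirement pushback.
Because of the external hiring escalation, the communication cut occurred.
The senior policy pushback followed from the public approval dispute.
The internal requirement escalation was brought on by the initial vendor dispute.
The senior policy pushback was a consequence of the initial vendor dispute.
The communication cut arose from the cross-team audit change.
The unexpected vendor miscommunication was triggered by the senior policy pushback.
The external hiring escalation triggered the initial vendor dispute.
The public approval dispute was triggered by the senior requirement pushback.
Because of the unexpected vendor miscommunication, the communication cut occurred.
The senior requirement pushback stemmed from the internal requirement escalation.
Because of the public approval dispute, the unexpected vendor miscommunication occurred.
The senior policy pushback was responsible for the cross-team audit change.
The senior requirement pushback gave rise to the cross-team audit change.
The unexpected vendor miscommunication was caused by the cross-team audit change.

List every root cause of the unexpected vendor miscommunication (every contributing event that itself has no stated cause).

the external hiring escalation, the initial deadline pushback

Tracing upstream from the unexpected vendor miscommunication: the unexpected vendor miscommunication ← the senior policy pushback ← the initial vendor dispute ← the external hiring escalation.
A separate upstream branch: the unexpected vendor miscommunication ← the public approval dispute ← the senior requirement pushback ← the initial deadline pushback.
Each of those chain origins has no stated cause.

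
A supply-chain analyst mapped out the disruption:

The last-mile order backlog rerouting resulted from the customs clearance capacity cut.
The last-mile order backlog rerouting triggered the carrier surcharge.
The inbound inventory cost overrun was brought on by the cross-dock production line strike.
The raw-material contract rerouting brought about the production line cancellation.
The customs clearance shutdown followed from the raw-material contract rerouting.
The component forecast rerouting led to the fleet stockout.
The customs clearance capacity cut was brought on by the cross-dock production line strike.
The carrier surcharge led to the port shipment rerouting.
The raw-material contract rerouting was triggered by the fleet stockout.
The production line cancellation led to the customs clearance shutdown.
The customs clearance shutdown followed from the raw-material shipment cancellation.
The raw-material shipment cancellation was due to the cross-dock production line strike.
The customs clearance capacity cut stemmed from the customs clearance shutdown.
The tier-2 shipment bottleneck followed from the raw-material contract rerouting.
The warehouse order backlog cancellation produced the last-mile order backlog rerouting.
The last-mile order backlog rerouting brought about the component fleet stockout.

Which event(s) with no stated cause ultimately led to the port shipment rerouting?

Tracing upstream from the port shipment rerouting: the port shipment rerouting ← the carrier surcharge ← the last-mile order backlog rerouting ← the customs clearance capacity cut ← the cross-dock production line strike.
A separate upstream branch: the port shipment rerouting ← the carrier surcharge ← the last-mile order backlog rerouting ← the customs clearance capacity cut ← the customs clearance shutdown ← the raw-material contract rerouting ← the fleet stockout ← the component forecast rerouting.
A separate upstream branch: the port shipment rerouting ← the carrier surcharge ← the last-mile order backlog rerouting ← the warehouse order backlog cancellation.
Each of those chain origins has no stated cause.

the component forecast rerouting, the cross-dock production line strike, the warehouse order backlog cancellation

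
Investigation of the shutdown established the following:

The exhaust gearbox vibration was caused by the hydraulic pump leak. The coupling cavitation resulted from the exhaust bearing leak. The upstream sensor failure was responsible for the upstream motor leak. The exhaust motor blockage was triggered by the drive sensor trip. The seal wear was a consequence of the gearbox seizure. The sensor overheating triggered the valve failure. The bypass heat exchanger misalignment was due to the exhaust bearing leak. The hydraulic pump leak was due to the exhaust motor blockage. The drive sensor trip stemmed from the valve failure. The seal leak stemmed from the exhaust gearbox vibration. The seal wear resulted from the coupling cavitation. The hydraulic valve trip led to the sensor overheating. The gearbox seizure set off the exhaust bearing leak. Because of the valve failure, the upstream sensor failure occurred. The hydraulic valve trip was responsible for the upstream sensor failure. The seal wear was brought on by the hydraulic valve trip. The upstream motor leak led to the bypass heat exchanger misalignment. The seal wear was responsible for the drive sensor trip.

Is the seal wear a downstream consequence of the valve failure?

No

The valve failure leads to the upstream sensor failure, the drive sensor trip, the upstream motor leak, the exhaust motor blockage, the hydraulic pump leak, the exhaust gearbox vibration, the seal leak, the bypass heat exchanger misalignment; the seal wear is not among them.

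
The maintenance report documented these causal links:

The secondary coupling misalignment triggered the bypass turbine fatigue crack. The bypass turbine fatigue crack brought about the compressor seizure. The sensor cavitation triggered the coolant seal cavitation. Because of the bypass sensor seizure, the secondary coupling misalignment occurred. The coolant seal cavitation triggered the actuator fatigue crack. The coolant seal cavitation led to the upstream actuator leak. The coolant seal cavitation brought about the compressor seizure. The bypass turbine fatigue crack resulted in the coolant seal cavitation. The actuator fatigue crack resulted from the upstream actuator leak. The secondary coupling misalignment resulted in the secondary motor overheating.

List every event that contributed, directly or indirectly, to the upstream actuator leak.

the bypass sensor seizure, the bypass turbine fatigue crack, the coolant seal cavitation, the secondary coupling misalignment, the sensor cavitation

Immediate cause of the upstream actuator leak: the coolant seal cavitation.
Further upstream: the bypass sensor seizure, the secondary coupling misalignment, the bypass turbine fatigue crack, the sensor cavitation.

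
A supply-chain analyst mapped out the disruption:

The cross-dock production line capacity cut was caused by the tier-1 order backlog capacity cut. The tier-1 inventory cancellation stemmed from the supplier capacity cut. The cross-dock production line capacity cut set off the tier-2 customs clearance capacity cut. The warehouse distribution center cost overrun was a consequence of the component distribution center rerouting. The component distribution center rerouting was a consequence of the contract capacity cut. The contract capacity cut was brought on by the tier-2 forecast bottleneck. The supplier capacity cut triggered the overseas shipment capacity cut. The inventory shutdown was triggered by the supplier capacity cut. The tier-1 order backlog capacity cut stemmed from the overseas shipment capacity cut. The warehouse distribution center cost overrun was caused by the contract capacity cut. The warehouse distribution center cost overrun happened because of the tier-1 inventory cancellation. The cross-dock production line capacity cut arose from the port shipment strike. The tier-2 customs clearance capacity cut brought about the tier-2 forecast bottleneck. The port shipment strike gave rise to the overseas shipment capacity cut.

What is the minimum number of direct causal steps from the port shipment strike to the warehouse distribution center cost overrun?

Shortest chain: the port shipment strike → the cross-dock production line capacity cut → the tier-2 customs clearance capacity cut → the tier-2 forecast bottleneck → the contract capacity cut → the warehouse distribution center cost overrun.

5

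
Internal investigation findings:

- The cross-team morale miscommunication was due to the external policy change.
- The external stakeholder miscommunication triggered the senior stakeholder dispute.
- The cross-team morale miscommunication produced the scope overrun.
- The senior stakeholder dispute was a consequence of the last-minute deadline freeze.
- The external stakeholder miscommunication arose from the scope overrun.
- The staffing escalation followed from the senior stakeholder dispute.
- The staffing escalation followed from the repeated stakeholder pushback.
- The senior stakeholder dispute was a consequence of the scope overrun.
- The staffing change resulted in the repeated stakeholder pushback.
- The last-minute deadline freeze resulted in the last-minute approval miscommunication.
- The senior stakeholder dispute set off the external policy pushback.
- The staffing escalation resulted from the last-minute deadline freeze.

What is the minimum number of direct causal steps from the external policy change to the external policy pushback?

4

Shortest chain: the external policy change → the cross-team morale miscommunication → the scope overrun → the senior stakeholder dispute → the external policy pushback.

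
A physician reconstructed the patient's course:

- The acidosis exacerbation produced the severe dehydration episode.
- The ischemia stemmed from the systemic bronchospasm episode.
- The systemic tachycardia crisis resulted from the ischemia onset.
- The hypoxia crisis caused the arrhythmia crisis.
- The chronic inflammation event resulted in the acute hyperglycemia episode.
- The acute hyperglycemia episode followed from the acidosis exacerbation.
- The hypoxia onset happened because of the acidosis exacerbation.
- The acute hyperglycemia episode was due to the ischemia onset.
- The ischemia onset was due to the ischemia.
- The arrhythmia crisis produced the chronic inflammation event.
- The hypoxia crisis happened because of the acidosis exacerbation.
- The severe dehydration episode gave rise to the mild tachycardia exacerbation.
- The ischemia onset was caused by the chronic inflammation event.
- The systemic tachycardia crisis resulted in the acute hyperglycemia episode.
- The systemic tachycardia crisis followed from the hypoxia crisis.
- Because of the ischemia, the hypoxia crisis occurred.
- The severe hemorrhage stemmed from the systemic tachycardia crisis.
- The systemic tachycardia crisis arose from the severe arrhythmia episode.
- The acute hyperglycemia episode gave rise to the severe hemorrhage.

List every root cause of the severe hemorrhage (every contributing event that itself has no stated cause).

Tracing upstream from the severe hemorrhage: the severe hemorrhage ← the acute hyperglycemia episode ← the acidosis exacerbation.
A separate upstream branch: the severe hemorrhage ← the systemic tachycardia crisis ← the hypoxia crisis ← the ischemia ← the systemic bronchospasm episode.
A separate upstream branch: the severe hemorrhage ← the systemic tachycardia crisis ← the severe arrhythmia episode.
Each of those chain origins has no stated cause.

the acidosis exacerbation, the severe arrhythmia episode, the systemic bronchospasm episode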